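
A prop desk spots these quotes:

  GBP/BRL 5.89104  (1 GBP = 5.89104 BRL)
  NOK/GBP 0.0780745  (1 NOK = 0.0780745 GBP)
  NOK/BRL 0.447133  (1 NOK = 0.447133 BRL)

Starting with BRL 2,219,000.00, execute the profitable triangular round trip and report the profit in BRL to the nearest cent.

Profit: BRL 63,557.69

Profitable loop is BRL → NOK → GBP → BRL:
BRL 2,219,000.00 ÷ 0.447133 = NOK 4,962,729.21
NOK 4,962,729.21 × 0.0780745 = GBP 387,462.60
GBP 387,462.60 × 5.89104 = BRL 2,282,557.69
Profit = BRL 2,282,557.69 − BRL 2,219,000.00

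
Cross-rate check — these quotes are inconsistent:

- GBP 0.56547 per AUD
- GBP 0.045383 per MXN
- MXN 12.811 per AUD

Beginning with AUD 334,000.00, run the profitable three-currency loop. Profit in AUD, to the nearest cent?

Profitable loop is AUD → MXN → GBP → AUD:
AUD 334,000.00 × 12.811 = MXN 4,278,874.00
MXN 4,278,874.00 × 0.045383 = GBP 194,188.14
GBP 194,188.14 ÷ 0.56547 = AUD 343,410.15
Profit = AUD 343,410.15 − AUD 334,000.00

Profit: AUD 9,410.15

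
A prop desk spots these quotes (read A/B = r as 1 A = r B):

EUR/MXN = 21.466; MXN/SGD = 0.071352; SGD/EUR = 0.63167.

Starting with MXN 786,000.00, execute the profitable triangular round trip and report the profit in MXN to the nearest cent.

Profitable loop is MXN → EUR → SGD → MXN:
MXN 786,000.00 ÷ 21.466 = EUR 36,616.04
EUR 36,616.04 ÷ 0.63167 = SGD 57,967.05
SGD 57,967.05 ÷ 0.071352 = MXN 812,409.55
Profit = MXN 812,409.55 − MXN 786,000.00

Profit: MXN 26,409.55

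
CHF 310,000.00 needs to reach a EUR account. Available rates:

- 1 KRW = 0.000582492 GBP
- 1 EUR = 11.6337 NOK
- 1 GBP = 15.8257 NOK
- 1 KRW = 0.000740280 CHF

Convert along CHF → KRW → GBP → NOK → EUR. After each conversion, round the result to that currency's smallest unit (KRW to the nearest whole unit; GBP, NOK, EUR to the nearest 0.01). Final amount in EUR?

CHF 310,000.00 ÷ 0.000740280 = KRW 418,760,469
KRW 418,760,469 × 0.000582492 = GBP 243,924.62
GBP 243,924.62 × 15.8257 = NOK 3,860,277.86
NOK 3,860,277.86 ÷ 11.6337 = EUR 331,818.58

EUR 331,818.58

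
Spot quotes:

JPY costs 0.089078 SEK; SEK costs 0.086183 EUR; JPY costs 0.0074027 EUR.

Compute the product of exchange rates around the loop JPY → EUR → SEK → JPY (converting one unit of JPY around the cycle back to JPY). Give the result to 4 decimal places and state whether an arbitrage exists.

Around JPY → EUR → SEK → JPY: 1 × 0.0074027 ÷ 0.086183 ÷ 0.089078 = 0.964269
Product < 1; profitable direction is JPY → SEK → EUR → JPY.

0.9643 (arbitrage exists)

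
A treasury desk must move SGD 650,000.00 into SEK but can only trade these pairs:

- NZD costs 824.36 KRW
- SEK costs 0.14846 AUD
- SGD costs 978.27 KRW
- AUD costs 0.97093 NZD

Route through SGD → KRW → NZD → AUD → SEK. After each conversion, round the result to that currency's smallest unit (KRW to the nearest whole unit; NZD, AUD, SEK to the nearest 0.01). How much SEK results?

SEK 5,351,281.62

SGD 650,000.00 × 978.27 = KRW 635,875,500
KRW 635,875,500 ÷ 824.36 = NZD 771,356.57
NZD 771,356.57 ÷ 0.97093 = AUD 794,451.27
AUD 794,451.27 ÷ 0.14846 = SEK 5,351,281.62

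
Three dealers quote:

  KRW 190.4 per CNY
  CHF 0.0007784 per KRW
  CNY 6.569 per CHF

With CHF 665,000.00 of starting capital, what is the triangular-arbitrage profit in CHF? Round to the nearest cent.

Profit: CHF 18,050.18

Profitable loop is CHF → KRW → CNY → CHF:
CHF 665,000.00 ÷ 0.0007784 = KRW 854,316,547
KRW 854,316,547 ÷ 190.4 = CNY 4,486,956.65
CNY 4,486,956.65 ÷ 6.569 = CHF 683,050.18
Profit = CHF 683,050.18 − CHF 665,000.00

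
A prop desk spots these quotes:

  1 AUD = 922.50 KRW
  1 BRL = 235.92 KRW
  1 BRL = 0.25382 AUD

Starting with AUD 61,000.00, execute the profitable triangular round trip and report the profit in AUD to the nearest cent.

Profitable loop is AUD → BRL → KRW → AUD:
AUD 61,000.00 ÷ 0.25382 = BRL 240,327.79
BRL 240,327.79 × 235.92 = KRW 56,698,133
KRW 56,698,133 ÷ 922.50 = AUD 61,461.39
Profit = AUD 61,461.39 − AUD 61,000.00

Profit: AUD 461.39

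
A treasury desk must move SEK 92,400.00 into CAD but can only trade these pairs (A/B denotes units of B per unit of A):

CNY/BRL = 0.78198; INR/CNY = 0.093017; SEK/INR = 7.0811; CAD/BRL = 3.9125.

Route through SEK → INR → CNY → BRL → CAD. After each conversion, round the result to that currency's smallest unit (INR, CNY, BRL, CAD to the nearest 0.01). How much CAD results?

SEK 92,400.00 × 7.0811 = INR 654,293.64
INR 654,293.64 × 0.093017 = CNY 60,860.43
CNY 60,860.43 × 0.78198 = BRL 47,591.64
BRL 47,591.64 ÷ 3.9125 = CAD 12,164.00

CAD 12,164.00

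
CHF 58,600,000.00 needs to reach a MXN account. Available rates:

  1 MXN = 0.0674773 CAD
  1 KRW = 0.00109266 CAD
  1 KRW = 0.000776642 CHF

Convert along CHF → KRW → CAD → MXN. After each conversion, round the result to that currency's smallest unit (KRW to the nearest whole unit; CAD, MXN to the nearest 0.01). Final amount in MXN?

CHF 58,600,000.00 ÷ 0.000776642 = KRW 75,453,040,139
KRW 75,453,040,139 × 0.00109266 = CAD 82,444,518.84
CAD 82,444,518.84 ÷ 0.0674773 = MXN 1,221,811,169.68

MXN 1,221,811,169.68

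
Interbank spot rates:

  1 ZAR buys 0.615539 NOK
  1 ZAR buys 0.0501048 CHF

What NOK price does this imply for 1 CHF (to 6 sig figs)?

CHF/NOK = 12.2850

1 CHF ÷ 0.0501048 = 19.9582 ZAR
19.9582 ZAR × 0.615539 = 12.285 NOK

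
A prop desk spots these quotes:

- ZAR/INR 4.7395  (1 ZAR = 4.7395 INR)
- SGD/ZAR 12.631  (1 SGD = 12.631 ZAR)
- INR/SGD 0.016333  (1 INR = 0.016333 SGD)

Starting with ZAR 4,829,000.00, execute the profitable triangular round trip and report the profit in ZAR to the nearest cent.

Profit: ZAR 109,794.78

Profitable loop is ZAR → SGD → INR → ZAR:
ZAR 4,829,000.00 ÷ 12.631 = SGD 382,313.36
SGD 382,313.36 ÷ 0.016333 = INR 23,407,417.87
INR 23,407,417.87 ÷ 4.7395 = ZAR 4,938,794.78
Profit = ZAR 4,938,794.78 − ZAR 4,829,000.00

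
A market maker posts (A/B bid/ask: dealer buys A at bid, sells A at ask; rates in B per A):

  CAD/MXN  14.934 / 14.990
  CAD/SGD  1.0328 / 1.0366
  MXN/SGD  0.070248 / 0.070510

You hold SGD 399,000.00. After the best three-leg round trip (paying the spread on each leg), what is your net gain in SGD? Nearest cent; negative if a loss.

Best loop SGD → CAD → MXN → SGD:
SGD 399,000.00 ÷ 1.0366 (buy CAD at ask) = CAD 384,912.21
CAD 384,912.21 × 14.934 (sell CAD at bid) = MXN 5,748,278.99
MXN 5,748,278.99 × 0.070248 (sell MXN at bid) = SGD 403,805.10

Net profit: SGD 4,805.10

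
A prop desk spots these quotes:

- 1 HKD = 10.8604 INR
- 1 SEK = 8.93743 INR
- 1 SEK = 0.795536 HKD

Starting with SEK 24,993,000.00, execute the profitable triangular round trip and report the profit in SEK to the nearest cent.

Profitable loop is SEK → INR → HKD → SEK:
SEK 24,993,000.00 × 8.93743 = INR 223,373,187.99
INR 223,373,187.99 ÷ 10.8604 = HKD 20,567,675.96
HKD 20,567,675.96 ÷ 0.795536 = SEK 25,853,859.49
Profit = SEK 25,853,859.49 − SEK 24,993,000.00

Profit: SEK 860,859.49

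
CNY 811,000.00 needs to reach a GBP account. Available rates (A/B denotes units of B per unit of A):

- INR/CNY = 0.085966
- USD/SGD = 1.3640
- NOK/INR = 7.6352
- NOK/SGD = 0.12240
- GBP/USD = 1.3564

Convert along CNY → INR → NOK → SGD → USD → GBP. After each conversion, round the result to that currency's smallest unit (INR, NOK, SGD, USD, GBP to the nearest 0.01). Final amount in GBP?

CNY 811,000.00 ÷ 0.085966 = INR 9,433,962.26
INR 9,433,962.26 ÷ 7.6352 = NOK 1,235,588.10
NOK 1,235,588.10 × 0.12240 = SGD 151,235.98
SGD 151,235.98 ÷ 1.3640 = USD 110,876.82
USD 110,876.82 ÷ 1.3564 = GBP 81,743.45

GBP 81,743.45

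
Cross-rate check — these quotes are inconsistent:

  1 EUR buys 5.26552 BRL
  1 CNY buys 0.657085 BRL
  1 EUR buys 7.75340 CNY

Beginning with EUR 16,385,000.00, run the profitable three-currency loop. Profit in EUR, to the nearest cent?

Profit: EUR 549,562.03

Profitable loop is EUR → BRL → CNY → EUR:
EUR 16,385,000.00 × 5.26552 = BRL 86,275,545.20
BRL 86,275,545.20 ÷ 0.657085 = CNY 131,300,433.28
CNY 131,300,433.28 ÷ 7.75340 = EUR 16,934,562.03
Profit = EUR 16,934,562.03 − EUR 16,385,000.00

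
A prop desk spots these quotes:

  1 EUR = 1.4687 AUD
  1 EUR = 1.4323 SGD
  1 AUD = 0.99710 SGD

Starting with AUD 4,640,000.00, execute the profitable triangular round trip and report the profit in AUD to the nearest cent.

Profitable loop is AUD → SGD → EUR → AUD:
AUD 4,640,000.00 × 0.99710 = SGD 4,626,544.00
SGD 4,626,544.00 ÷ 1.4323 = EUR 3,230,150.11
EUR 3,230,150.11 × 1.4687 = AUD 4,744,121.46
Profit = AUD 4,744,121.46 − AUD 4,640,000.00

Profit: AUD 104,121.46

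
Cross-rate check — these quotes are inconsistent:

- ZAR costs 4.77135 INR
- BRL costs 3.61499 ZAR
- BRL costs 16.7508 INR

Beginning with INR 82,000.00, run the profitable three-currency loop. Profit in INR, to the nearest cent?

Profitable loop is INR → BRL → ZAR → INR:
INR 82,000.00 ÷ 16.7508 = BRL 4,895.29
BRL 4,895.29 × 3.61499 = ZAR 17,696.42
ZAR 17,696.42 × 4.77135 = INR 84,435.81
Profit = INR 84,435.81 − INR 82,000.00

Profit: INR 2,435.81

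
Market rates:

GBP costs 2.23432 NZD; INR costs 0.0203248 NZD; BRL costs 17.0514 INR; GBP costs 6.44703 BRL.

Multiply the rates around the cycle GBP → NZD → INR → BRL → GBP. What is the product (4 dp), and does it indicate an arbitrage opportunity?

1.0000 (no arbitrage)

Around GBP → NZD → INR → BRL → GBP: 1 × 2.23432 ÷ 0.0203248 ÷ 17.0514 ÷ 6.44703 = 0.999999
Product ≈ 1 (deviation 0.000%, within rounding noise).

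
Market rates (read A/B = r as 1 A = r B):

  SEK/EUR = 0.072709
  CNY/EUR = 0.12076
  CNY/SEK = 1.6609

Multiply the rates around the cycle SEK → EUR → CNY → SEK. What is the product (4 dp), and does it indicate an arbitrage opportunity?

Around SEK → EUR → CNY → SEK: 1 × 0.072709 ÷ 0.12076 × 1.6609 = 1.000020
Product ≈ 1 (deviation 0.002%, within rounding noise).

1.0000 (no arbitrage)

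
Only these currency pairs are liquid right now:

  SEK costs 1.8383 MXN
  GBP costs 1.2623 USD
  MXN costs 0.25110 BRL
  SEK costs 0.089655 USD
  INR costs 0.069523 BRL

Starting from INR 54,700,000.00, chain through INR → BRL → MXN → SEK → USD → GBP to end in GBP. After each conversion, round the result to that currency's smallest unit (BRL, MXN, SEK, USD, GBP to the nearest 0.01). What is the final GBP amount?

INR 54,700,000.00 × 0.069523 = BRL 3,802,908.10
BRL 3,802,908.10 ÷ 0.25110 = MXN 15,144,994.42
MXN 15,144,994.42 ÷ 1.8383 = SEK 8,238,586.97
SEK 8,238,586.97 × 0.089655 = USD 738,630.51
USD 738,630.51 ÷ 1.2623 = GBP 585,146.57

GBP 585,146.57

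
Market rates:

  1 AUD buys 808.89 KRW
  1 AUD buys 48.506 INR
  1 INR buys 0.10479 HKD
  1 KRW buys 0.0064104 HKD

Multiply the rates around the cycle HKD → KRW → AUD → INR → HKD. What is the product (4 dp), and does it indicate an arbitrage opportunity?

Around HKD → KRW → AUD → INR → HKD: 1 ÷ 0.0064104 ÷ 808.89 × 48.506 × 0.10479 = 0.980259
Product < 1; profitable direction is HKD → INR → AUD → KRW → HKD.

0.9803 (arbitrage exists)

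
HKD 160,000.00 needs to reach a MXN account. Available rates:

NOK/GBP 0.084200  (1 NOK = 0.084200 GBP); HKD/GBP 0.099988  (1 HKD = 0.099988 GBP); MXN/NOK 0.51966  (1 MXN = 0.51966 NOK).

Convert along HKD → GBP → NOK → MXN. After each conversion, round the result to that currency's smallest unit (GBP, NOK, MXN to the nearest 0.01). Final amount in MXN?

MXN 365,625.51

HKD 160,000.00 × 0.099988 = GBP 15,998.08
GBP 15,998.08 ÷ 0.084200 = NOK 190,000.95
NOK 190,000.95 ÷ 0.51966 = MXN 365,625.51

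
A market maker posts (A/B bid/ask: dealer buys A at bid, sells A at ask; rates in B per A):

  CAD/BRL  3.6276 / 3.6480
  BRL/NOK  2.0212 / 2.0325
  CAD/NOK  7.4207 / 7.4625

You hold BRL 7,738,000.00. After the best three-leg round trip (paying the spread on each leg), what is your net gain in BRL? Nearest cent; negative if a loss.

Net profit: BRL 6,407.84

Best loop BRL → CAD → NOK → BRL:
BRL 7,738,000.00 ÷ 3.6480 (buy CAD at ask) = CAD 2,121,162.28
CAD 2,121,162.28 × 7.4207 (sell CAD at bid) = NOK 15,740,508.94
NOK 15,740,508.94 ÷ 2.0325 (buy BRL at ask) = BRL 7,744,407.84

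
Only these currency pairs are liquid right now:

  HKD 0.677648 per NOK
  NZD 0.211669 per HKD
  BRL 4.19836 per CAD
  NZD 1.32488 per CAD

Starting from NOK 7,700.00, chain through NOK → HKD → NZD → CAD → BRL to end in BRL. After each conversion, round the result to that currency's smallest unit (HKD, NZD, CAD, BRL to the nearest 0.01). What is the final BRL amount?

NOK 7,700.00 × 0.677648 = HKD 5,217.89
HKD 5,217.89 × 0.211669 = NZD 1,104.47
NZD 1,104.47 ÷ 1.32488 = CAD 833.64
CAD 833.64 × 4.19836 = BRL 3,499.92

BRL 3,499.92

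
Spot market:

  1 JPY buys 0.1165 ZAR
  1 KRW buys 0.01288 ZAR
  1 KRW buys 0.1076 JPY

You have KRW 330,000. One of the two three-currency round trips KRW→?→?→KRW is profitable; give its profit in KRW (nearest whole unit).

Profitable loop is KRW → ZAR → JPY → KRW:
KRW 330,000 × 0.01288 = ZAR 4,250.40
ZAR 4,250.40 ÷ 0.1165 = JPY 36,484
JPY 36,484 ÷ 0.1076 = KRW 339,072
Profit = KRW 339,072 − KRW 330,000

Profit: KRW 9,072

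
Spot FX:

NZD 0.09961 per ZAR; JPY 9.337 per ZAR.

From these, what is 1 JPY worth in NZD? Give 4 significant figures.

1 JPY ÷ 9.337 = 0.107101 ZAR
0.107101 ZAR × 0.09961 = 0.0106683 NZD

JPY/NZD = 0.01067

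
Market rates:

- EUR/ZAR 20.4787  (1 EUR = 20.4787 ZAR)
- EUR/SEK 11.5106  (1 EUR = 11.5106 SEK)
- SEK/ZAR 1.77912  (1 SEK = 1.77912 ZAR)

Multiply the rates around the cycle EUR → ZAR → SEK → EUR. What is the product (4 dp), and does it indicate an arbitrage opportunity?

1.0000 (no arbitrage)

Around EUR → ZAR → SEK → EUR: 1 × 20.4787 ÷ 1.77912 ÷ 11.5106 = 0.999998
Product ≈ 1 (deviation 0.000%, within rounding noise).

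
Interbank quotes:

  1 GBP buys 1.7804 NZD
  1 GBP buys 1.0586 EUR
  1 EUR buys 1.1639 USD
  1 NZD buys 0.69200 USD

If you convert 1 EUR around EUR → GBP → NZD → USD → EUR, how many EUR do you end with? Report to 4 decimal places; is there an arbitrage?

0.9999 (no arbitrage)

Around EUR → GBP → NZD → USD → EUR: 1 ÷ 1.0586 × 1.7804 × 0.69200 ÷ 1.1639 = 0.999945
Product ≈ 1 (deviation 0.005%, within rounding noise).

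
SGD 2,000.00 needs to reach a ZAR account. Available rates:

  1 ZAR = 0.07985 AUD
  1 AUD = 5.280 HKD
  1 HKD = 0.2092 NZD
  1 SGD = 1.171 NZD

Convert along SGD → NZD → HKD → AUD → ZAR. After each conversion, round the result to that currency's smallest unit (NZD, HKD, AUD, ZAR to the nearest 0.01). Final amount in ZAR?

SGD 2,000.00 × 1.171 = NZD 2,342.00
NZD 2,342.00 ÷ 0.2092 = HKD 11,195.03
HKD 11,195.03 ÷ 5.280 = AUD 2,120.27
AUD 2,120.27 ÷ 0.07985 = ZAR 26,553.16

ZAR 26,553.16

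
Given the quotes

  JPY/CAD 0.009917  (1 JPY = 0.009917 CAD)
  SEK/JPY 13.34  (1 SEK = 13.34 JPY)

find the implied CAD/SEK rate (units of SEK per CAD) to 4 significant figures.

1 CAD ÷ 0.009917 = 100.837 JPY
100.837 JPY ÷ 13.34 = 7.55899 SEK

CAD/SEK = 7.559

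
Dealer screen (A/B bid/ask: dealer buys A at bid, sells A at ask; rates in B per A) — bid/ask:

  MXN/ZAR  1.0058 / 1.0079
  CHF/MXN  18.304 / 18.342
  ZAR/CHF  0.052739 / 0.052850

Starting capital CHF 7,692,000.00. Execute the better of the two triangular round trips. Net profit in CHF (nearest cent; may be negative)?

Net profit: CHF 180,816.87

Best loop CHF → ZAR → MXN → CHF:
CHF 7,692,000.00 ÷ 0.052850 (buy ZAR at ask) = ZAR 145,543,992.43
ZAR 145,543,992.43 ÷ 1.0079 (buy MXN at ask) = MXN 144,403,207.10
MXN 144,403,207.10 ÷ 18.342 (buy CHF at ask) = CHF 7,872,816.87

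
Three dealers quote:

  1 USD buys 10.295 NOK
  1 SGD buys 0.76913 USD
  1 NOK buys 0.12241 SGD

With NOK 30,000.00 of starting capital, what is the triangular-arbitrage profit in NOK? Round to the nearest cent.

Profitable loop is NOK → USD → SGD → NOK:
NOK 30,000.00 ÷ 10.295 = USD 2,914.04
USD 2,914.04 ÷ 0.76913 = SGD 3,788.74
SGD 3,788.74 ÷ 0.12241 = NOK 30,951.25
Profit = NOK 30,951.25 − NOK 30,000.00

Profit: NOK 951.25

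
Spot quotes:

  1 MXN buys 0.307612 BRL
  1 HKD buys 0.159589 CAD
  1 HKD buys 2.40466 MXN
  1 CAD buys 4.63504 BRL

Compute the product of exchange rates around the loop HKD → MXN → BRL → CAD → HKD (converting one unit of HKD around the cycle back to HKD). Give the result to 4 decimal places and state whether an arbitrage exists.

1.0000 (no arbitrage)

Around HKD → MXN → BRL → CAD → HKD: 1 × 2.40466 × 0.307612 ÷ 4.63504 ÷ 0.159589 = 1.000001
Product ≈ 1 (deviation 0.000%, within rounding noise).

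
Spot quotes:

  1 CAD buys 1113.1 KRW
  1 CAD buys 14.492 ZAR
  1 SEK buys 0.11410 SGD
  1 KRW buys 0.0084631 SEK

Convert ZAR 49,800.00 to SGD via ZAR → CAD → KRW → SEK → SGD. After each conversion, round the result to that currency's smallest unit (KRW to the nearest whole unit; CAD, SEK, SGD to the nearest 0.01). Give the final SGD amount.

SGD 3,693.61

ZAR 49,800.00 ÷ 14.492 = CAD 3,436.38
CAD 3,436.38 × 1113.1 = KRW 3,825,035
KRW 3,825,035 × 0.0084631 = SEK 32,371.65
SEK 32,371.65 × 0.11410 = SGD 3,693.61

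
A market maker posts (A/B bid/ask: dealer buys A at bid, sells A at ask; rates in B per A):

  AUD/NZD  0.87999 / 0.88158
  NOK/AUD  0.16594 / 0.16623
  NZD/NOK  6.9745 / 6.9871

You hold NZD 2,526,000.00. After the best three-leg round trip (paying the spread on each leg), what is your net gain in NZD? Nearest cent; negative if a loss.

Best loop NZD → NOK → AUD → NZD:
NZD 2,526,000.00 × 6.9745 (sell NZD at bid) = NOK 17,617,587.00
NOK 17,617,587.00 × 0.16594 (sell NOK at bid) = AUD 2,923,462.39
AUD 2,923,462.39 × 0.87999 (sell AUD at bid) = NZD 2,572,617.67

Net profit: NZD 46,617.67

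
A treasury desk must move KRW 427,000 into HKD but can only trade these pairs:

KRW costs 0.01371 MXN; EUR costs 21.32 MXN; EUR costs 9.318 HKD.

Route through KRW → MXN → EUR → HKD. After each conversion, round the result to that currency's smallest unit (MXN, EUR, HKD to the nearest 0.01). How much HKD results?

KRW 427,000 × 0.01371 = MXN 5,854.17
MXN 5,854.17 ÷ 21.32 = EUR 274.59
EUR 274.59 × 9.318 = HKD 2,558.63

HKD 2,558.63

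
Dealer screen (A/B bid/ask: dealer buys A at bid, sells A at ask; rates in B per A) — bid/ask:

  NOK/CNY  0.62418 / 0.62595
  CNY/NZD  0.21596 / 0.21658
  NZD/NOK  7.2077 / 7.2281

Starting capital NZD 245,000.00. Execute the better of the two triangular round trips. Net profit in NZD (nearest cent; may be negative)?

Best loop NZD → CNY → NOK → NZD:
NZD 245,000.00 ÷ 0.21658 (buy CNY at ask) = CNY 1,131,221.72
CNY 1,131,221.72 ÷ 0.62595 (buy NOK at ask) = NOK 1,807,207.80
NOK 1,807,207.80 ÷ 7.2281 (buy NZD at ask) = NZD 250,025.29

Net profit: NZD 5,025.29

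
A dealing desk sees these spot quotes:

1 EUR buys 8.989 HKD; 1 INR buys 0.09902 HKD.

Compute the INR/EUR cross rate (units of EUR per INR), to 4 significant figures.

INR/EUR = 0.01102

1 INR × 0.09902 = 0.09902 HKD
0.09902 HKD ÷ 8.989 = 0.0110157 EUR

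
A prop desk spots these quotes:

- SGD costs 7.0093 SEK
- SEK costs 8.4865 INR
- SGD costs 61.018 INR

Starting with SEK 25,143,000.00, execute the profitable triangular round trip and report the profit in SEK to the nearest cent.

Profit: SEK 648,214.90

Profitable loop is SEK → SGD → INR → SEK:
SEK 25,143,000.00 ÷ 7.0093 = SGD 3,587,091.44
SGD 3,587,091.44 × 61.018 = INR 218,877,145.22
INR 218,877,145.22 ÷ 8.4865 = SEK 25,791,214.90
Profit = SEK 25,791,214.90 − SEK 25,143,000.00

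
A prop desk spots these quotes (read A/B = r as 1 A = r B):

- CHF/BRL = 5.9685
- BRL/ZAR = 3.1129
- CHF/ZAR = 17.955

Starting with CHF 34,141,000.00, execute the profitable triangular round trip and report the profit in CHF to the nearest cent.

Profit: CHF 1,187,174.41

Profitable loop is CHF → BRL → ZAR → CHF:
CHF 34,141,000.00 × 5.9685 = BRL 203,770,558.50
BRL 203,770,558.50 × 3.1129 = ZAR 634,317,371.55
ZAR 634,317,371.55 ÷ 17.955 = CHF 35,328,174.41
Profit = CHF 35,328,174.41 − CHF 34,141,000.00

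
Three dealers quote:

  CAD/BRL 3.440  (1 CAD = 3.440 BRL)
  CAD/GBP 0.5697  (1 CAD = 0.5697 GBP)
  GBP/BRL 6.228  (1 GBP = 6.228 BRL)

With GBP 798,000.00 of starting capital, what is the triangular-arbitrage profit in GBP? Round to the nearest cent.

Profit: GBP 25,074.74

Profitable loop is GBP → BRL → CAD → GBP:
GBP 798,000.00 × 6.228 = BRL 4,969,944.00
BRL 4,969,944.00 ÷ 3.440 = CAD 1,444,751.16
CAD 1,444,751.16 × 0.5697 = GBP 823,074.74
Profit = GBP 823,074.74 − GBP 798,000.00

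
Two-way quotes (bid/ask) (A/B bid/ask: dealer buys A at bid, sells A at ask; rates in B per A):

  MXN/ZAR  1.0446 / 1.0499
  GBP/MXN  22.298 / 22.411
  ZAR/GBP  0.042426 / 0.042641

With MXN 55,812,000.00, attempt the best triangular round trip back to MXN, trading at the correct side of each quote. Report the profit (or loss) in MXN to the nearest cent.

Best loop MXN → GBP → ZAR → MXN:
MXN 55,812,000.00 ÷ 22.411 (buy GBP at ask) = GBP 2,490,384.19
GBP 2,490,384.19 ÷ 0.042641 (buy ZAR at ask) = ZAR 58,403,512.73
ZAR 58,403,512.73 ÷ 1.0499 (buy MXN at ask) = MXN 55,627,690.95

Net result: MXN -184,309.05 (no profitable arbitrage after spreads)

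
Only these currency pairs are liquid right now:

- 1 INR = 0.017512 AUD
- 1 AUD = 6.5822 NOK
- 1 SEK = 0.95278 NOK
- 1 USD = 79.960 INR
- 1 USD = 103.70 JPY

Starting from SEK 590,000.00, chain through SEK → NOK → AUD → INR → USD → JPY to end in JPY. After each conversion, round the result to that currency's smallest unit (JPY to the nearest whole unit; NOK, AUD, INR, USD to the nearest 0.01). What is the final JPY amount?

JPY 6,324,756

SEK 590,000.00 × 0.95278 = NOK 562,140.20
NOK 562,140.20 ÷ 6.5822 = AUD 85,403.09
AUD 85,403.09 ÷ 0.017512 = INR 4,876,832.46
INR 4,876,832.46 ÷ 79.960 = USD 60,990.90
USD 60,990.90 × 103.70 = JPY 6,324,756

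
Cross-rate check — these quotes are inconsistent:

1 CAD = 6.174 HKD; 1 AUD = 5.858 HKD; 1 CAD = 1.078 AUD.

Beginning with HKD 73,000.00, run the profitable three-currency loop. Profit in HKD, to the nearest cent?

Profit: HKD 1,666.25

Profitable loop is HKD → CAD → AUD → HKD:
HKD 73,000.00 ÷ 6.174 = CAD 11,823.78
CAD 11,823.78 × 1.078 = AUD 12,746.03
AUD 12,746.03 × 5.858 = HKD 74,666.25
Profit = HKD 74,666.25 − HKD 73,000.00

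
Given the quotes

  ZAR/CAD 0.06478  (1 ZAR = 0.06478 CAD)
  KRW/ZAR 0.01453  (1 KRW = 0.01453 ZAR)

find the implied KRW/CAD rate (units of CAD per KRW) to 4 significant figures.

KRW/CAD = 0.0009413

1 KRW × 0.01453 = 0.01453 ZAR
0.01453 ZAR × 0.06478 = 0.000941253 CAD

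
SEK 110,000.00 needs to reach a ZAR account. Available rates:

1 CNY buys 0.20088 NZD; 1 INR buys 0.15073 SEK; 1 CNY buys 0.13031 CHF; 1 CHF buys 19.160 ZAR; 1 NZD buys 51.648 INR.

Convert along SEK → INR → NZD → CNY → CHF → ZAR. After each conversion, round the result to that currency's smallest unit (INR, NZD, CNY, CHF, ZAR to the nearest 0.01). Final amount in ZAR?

SEK 110,000.00 ÷ 0.15073 = INR 729,781.73
INR 729,781.73 ÷ 51.648 = NZD 14,129.91
NZD 14,129.91 ÷ 0.20088 = CNY 70,340.05
CNY 70,340.05 × 0.13031 = CHF 9,166.01
CHF 9,166.01 × 19.160 = ZAR 175,620.75

ZAR 175,620.75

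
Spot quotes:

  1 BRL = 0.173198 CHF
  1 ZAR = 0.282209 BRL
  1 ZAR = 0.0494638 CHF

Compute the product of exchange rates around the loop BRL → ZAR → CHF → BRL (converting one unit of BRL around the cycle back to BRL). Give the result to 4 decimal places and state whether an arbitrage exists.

Around BRL → ZAR → CHF → BRL: 1 ÷ 0.282209 × 0.0494638 ÷ 0.173198 = 1.011984
Product > 1; profitable direction is BRL → ZAR → CHF → BRL.

1.0120 (arbitrage exists)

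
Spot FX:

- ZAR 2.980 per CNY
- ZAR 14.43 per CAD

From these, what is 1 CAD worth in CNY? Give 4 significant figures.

CAD/CNY = 4.842

1 CAD × 14.43 = 14.43 ZAR
14.43 ZAR ÷ 2.980 = 4.84228 CNY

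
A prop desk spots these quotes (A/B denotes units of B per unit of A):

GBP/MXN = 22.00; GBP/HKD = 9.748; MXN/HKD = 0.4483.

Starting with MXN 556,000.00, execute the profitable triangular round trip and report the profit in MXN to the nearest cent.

Profitable loop is MXN → HKD → GBP → MXN:
MXN 556,000.00 × 0.4483 = HKD 249,254.80
HKD 249,254.80 ÷ 9.748 = GBP 25,569.84
GBP 25,569.84 × 22.00 = MXN 562,536.48
Profit = MXN 562,536.48 − MXN 556,000.00

Profit: MXN 6,536.48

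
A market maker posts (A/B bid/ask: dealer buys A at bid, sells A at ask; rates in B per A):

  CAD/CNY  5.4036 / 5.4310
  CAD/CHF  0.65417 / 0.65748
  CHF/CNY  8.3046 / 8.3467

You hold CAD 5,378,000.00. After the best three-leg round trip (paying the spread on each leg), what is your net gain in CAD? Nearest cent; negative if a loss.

Best loop CAD → CHF → CNY → CAD:
CAD 5,378,000.00 × 0.65417 (sell CAD at bid) = CHF 3,518,126.26
CHF 3,518,126.26 × 8.3046 (sell CHF at bid) = CNY 29,216,631.34
CNY 29,216,631.34 ÷ 5.4310 (buy CAD at ask) = CAD 5,379,604.37

Net profit: CAD 1,604.37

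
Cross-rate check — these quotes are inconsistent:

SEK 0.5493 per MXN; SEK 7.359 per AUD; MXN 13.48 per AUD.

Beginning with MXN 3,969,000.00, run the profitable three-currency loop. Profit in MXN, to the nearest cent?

Profitable loop is MXN → SEK → AUD → MXN:
MXN 3,969,000.00 × 0.5493 = SEK 2,180,171.70
SEK 2,180,171.70 ÷ 7.359 = AUD 296,259.23
AUD 296,259.23 × 13.48 = MXN 3,993,574.47
Profit = MXN 3,993,574.47 − MXN 3,969,000.00

Profit: MXN 24,574.47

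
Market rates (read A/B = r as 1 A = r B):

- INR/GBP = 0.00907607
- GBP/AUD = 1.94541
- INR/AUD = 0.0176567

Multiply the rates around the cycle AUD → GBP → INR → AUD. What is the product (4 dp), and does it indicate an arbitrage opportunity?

Around AUD → GBP → INR → AUD: 1 ÷ 1.94541 ÷ 0.00907607 × 0.0176567 = 1.000001
Product ≈ 1 (deviation 0.000%, within rounding noise).

1.0000 (no arbitrage)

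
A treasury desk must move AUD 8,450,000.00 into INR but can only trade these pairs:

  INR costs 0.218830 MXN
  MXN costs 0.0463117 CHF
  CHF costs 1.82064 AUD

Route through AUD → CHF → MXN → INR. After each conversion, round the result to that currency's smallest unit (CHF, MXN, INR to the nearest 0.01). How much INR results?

INR 457,967,906.87

AUD 8,450,000.00 ÷ 1.82064 = CHF 4,641,225.06
CHF 4,641,225.06 ÷ 0.0463117 = MXN 100,217,117.06
MXN 100,217,117.06 ÷ 0.218830 = INR 457,967,906.87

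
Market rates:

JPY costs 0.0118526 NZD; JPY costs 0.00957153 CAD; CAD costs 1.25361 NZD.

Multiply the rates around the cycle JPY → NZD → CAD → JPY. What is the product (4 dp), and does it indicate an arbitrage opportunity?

0.9878 (arbitrage exists)

Around JPY → NZD → CAD → JPY: 1 × 0.0118526 ÷ 1.25361 ÷ 0.00957153 = 0.987802
Product < 1; profitable direction is JPY → CAD → NZD → JPY.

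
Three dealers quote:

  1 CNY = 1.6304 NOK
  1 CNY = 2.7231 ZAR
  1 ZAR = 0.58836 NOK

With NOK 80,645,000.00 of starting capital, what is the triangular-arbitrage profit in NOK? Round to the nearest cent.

Profit: NOK 1,421,305.66

Profitable loop is NOK → ZAR → CNY → NOK:
NOK 80,645,000.00 ÷ 0.58836 = ZAR 137,067,441.70
ZAR 137,067,441.70 ÷ 2.7231 = CNY 50,335,074.62
CNY 50,335,074.62 × 1.6304 = NOK 82,066,305.66
Profit = NOK 82,066,305.66 − NOK 80,645,000.00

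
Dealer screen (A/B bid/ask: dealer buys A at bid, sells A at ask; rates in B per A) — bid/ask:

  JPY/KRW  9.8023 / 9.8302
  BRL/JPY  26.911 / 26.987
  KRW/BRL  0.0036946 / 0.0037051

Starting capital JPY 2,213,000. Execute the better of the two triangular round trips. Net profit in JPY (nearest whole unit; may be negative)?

Net profit: JPY 38,461

Best loop JPY → BRL → KRW → JPY:
JPY 2,213,000 ÷ 26.987 (buy BRL at ask) = BRL 82,002.45
BRL 82,002.45 ÷ 0.0037051 (buy KRW at ask) = KRW 22,132,316
KRW 22,132,316 ÷ 9.8302 (buy JPY at ask) = JPY 2,251,461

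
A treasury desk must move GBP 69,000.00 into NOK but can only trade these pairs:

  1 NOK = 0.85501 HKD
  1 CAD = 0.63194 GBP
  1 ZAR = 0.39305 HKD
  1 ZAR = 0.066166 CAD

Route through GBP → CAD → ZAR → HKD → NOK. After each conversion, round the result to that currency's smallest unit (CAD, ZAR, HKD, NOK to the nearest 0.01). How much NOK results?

GBP 69,000.00 ÷ 0.63194 = CAD 109,187.58
CAD 109,187.58 ÷ 0.066166 = ZAR 1,650,206.75
ZAR 1,650,206.75 × 0.39305 = HKD 648,613.76
HKD 648,613.76 ÷ 0.85501 = NOK 758,603.71

NOK 758,603.71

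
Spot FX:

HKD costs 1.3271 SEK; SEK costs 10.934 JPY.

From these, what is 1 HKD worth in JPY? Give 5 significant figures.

1 HKD × 1.3271 = 1.3271 SEK
1.3271 SEK × 10.934 = 14.5105 JPY

HKD/JPY = 14.511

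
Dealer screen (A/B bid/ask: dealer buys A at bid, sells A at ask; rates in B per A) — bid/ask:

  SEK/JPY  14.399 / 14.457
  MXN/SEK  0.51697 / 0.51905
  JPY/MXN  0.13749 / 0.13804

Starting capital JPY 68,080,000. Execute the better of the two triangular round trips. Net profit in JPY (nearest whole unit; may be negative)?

Best loop JPY → MXN → SEK → JPY:
JPY 68,080,000 × 0.13749 (sell JPY at bid) = MXN 9,360,319.20
MXN 9,360,319.20 × 0.51697 (sell MXN at bid) = SEK 4,839,004.22
SEK 4,839,004.22 × 14.399 (sell SEK at bid) = JPY 69,676,822

Net profit: JPY 1,596,822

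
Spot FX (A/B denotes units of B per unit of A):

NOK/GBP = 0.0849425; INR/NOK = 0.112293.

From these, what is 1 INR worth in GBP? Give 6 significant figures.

INR/GBP = 0.00953845

1 INR × 0.112293 = 0.112293 NOK
0.112293 NOK × 0.0849425 = 0.00953845 GBP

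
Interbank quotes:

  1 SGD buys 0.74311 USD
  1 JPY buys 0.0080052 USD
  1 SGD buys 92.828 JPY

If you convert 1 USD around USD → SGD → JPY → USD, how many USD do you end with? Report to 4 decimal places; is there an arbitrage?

1.0000 (no arbitrage)

Around USD → SGD → JPY → USD: 1 ÷ 0.74311 × 92.828 × 0.0080052 = 0.999996
Product ≈ 1 (deviation 0.000%, within rounding noise).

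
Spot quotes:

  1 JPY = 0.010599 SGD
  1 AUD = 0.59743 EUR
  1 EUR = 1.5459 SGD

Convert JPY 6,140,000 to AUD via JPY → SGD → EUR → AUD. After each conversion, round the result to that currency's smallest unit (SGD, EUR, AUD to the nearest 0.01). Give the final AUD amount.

AUD 70,463.60

JPY 6,140,000 × 0.010599 = SGD 65,077.86
SGD 65,077.86 ÷ 1.5459 = EUR 42,097.07
EUR 42,097.07 ÷ 0.59743 = AUD 70,463.60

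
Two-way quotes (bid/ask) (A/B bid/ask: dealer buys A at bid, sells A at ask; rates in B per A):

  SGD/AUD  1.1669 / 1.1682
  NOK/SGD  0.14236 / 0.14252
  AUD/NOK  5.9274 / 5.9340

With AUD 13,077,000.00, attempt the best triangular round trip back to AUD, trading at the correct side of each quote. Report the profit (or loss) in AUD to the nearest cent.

Net profit: AUD 159,329.39

Best loop AUD → SGD → NOK → AUD:
AUD 13,077,000.00 ÷ 1.1682 (buy SGD at ask) = SGD 11,194,144.84
SGD 11,194,144.84 ÷ 0.14252 (buy NOK at ask) = NOK 78,544,378.60
NOK 78,544,378.60 ÷ 5.9340 (buy AUD at ask) = AUD 13,236,329.39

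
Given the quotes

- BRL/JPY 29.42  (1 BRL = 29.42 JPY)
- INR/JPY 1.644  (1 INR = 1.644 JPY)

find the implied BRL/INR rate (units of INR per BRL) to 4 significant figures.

1 BRL × 29.42 = 29.42 JPY
29.42 JPY ÷ 1.644 = 17.8954 INR

BRL/INR = 17.90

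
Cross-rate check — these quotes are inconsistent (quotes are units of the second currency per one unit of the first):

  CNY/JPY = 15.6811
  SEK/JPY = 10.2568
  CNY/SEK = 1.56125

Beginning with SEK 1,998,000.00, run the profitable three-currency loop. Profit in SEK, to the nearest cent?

Profitable loop is SEK → JPY → CNY → SEK:
SEK 1,998,000.00 × 10.2568 = JPY 20,493,086
JPY 20,493,086 ÷ 15.6811 = CNY 1,306,865.36
CNY 1,306,865.36 × 1.56125 = SEK 2,040,343.54
Profit = SEK 2,040,343.54 − SEK 1,998,000.00

Profit: SEK 42,343.54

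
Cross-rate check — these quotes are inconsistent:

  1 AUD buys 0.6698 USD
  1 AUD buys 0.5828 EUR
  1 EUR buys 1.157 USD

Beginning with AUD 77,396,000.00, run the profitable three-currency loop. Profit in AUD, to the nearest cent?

Profit: AUD 519,932.88

Profitable loop is AUD → EUR → USD → AUD:
AUD 77,396,000.00 × 0.5828 = EUR 45,106,388.80
EUR 45,106,388.80 × 1.157 = USD 52,188,091.84
USD 52,188,091.84 ÷ 0.6698 = AUD 77,915,932.88
Profit = AUD 77,915,932.88 − AUD 77,396,000.00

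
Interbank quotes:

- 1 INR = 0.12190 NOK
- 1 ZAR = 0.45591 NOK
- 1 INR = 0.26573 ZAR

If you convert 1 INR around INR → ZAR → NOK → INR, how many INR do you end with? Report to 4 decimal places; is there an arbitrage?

Around INR → ZAR → NOK → INR: 1 × 0.26573 × 0.45591 ÷ 0.12190 = 0.993839
Product < 1; profitable direction is INR → NOK → ZAR → INR.

0.9938 (arbitrage exists)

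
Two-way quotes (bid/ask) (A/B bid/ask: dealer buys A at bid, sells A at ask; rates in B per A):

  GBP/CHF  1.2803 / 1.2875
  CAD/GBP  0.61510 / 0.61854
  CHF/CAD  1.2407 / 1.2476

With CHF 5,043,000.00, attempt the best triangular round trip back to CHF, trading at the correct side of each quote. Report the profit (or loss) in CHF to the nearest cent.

Best loop CHF → GBP → CAD → CHF:
CHF 5,043,000.00 ÷ 1.2875 (buy GBP at ask) = GBP 3,916,893.20
GBP 3,916,893.20 ÷ 0.61854 (buy CAD at ask) = CAD 6,332,481.66
CAD 6,332,481.66 ÷ 1.2476 (buy CHF at ask) = CHF 5,075,730.73

Net profit: CHF 32,730.73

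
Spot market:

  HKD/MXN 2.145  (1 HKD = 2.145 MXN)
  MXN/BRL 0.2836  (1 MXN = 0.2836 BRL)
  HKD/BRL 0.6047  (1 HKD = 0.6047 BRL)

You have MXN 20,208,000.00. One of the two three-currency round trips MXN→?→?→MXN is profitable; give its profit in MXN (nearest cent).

Profit: MXN 121,040.81

Profitable loop is MXN → BRL → HKD → MXN:
MXN 20,208,000.00 × 0.2836 = BRL 5,730,988.80
BRL 5,730,988.80 ÷ 0.6047 = HKD 9,477,408.30
HKD 9,477,408.30 × 2.145 = MXN 20,329,040.81
Profit = MXN 20,329,040.81 − MXN 20,208,000.00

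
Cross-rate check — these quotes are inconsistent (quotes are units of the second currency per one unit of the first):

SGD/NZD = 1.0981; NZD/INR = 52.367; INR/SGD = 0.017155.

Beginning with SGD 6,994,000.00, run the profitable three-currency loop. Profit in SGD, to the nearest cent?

Profitable loop is SGD → INR → NZD → SGD:
SGD 6,994,000.00 ÷ 0.017155 = INR 407,694,549.69
INR 407,694,549.69 ÷ 52.367 = NZD 7,785,333.31
NZD 7,785,333.31 ÷ 1.0981 = SGD 7,089,821.80
Profit = SGD 7,089,821.80 − SGD 6,994,000.00

Profit: SGD 95,821.80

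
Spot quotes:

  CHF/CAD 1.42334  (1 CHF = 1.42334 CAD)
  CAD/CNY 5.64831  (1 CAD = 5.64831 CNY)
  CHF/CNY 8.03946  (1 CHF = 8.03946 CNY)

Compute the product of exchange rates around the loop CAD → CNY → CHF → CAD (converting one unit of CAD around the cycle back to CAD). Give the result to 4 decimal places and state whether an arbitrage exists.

1.0000 (no arbitrage)

Around CAD → CNY → CHF → CAD: 1 × 5.64831 ÷ 8.03946 × 1.42334 = 1.000001
Product ≈ 1 (deviation 0.000%, within rounding noise).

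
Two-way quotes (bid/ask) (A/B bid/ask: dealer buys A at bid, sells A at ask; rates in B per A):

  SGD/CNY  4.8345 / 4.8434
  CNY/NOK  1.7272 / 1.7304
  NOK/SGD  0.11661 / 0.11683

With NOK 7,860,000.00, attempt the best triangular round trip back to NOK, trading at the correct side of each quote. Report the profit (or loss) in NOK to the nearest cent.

Best loop NOK → CNY → SGD → NOK:
NOK 7,860,000.00 ÷ 1.7304 (buy CNY at ask) = CNY 4,542,302.36
CNY 4,542,302.36 ÷ 4.8434 (buy SGD at ask) = SGD 937,833.41
SGD 937,833.41 ÷ 0.11683 (buy NOK at ask) = NOK 8,027,333.85

Net profit: NOK 167,333.85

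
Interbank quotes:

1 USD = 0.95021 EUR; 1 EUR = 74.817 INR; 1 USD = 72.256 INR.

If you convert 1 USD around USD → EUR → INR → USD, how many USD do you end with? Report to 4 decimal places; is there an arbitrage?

Around USD → EUR → INR → USD: 1 × 0.95021 × 74.817 ÷ 72.256 = 0.983889
Product < 1; profitable direction is USD → INR → EUR → USD.

0.9839 (arbitrage exists)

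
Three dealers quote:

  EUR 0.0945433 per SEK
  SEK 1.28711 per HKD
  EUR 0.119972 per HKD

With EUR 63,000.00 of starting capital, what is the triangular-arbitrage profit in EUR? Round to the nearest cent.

Profit: EUR 900.91

Profitable loop is EUR → HKD → SEK → EUR:
EUR 63,000.00 ÷ 0.119972 = HKD 525,122.53
HKD 525,122.53 × 1.28711 = SEK 675,890.46
SEK 675,890.46 × 0.0945433 = EUR 63,900.91
Profit = EUR 63,900.91 − EUR 63,000.00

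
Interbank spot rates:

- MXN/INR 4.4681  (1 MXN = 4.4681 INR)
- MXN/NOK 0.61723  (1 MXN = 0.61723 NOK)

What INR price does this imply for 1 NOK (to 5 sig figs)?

1 NOK ÷ 0.61723 = 1.62014 MXN
1.62014 MXN × 4.4681 = 7.23895 INR

NOK/INR = 7.2390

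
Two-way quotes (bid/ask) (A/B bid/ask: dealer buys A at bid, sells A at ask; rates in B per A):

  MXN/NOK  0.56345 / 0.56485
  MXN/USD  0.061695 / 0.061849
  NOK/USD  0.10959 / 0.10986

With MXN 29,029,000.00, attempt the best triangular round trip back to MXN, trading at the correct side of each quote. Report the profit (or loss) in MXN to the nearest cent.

Best loop MXN → NOK → USD → MXN:
MXN 29,029,000.00 × 0.56345 (sell MXN at bid) = NOK 16,356,390.05
NOK 16,356,390.05 × 0.10959 (sell NOK at bid) = USD 1,792,496.79
USD 1,792,496.79 ÷ 0.061849 (buy MXN at ask) = MXN 28,981,823.24

Net result: MXN -47,176.76 (no profitable arbitrage after spreads)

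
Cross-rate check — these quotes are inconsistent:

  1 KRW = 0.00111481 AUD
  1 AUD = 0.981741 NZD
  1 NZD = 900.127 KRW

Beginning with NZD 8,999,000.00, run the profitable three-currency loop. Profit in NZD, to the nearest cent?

Profitable loop is NZD → AUD → KRW → NZD:
NZD 8,999,000.00 ÷ 0.981741 = AUD 9,166,368.73
AUD 9,166,368.73 ÷ 0.00111481 = KRW 8,222,359,619
KRW 8,222,359,619 ÷ 900.127 = NZD 9,134,666.13
Profit = NZD 9,134,666.13 − NZD 8,999,000.00

Profit: NZD 135,666.13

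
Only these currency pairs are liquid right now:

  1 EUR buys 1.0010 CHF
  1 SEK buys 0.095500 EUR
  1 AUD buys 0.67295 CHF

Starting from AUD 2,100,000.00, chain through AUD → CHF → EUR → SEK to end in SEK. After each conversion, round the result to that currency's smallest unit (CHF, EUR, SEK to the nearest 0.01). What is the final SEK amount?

SEK 14,783,070.37

AUD 2,100,000.00 × 0.67295 = CHF 1,413,195.00
CHF 1,413,195.00 ÷ 1.0010 = EUR 1,411,783.22
EUR 1,411,783.22 ÷ 0.095500 = SEK 14,783,070.37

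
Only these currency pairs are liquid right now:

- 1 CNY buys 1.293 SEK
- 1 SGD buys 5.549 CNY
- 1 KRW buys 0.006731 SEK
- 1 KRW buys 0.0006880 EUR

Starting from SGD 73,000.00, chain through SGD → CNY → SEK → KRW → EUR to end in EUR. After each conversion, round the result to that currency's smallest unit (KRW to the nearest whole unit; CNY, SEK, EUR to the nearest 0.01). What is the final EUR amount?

EUR 53,535.88

SGD 73,000.00 × 5.549 = CNY 405,077.00
CNY 405,077.00 × 1.293 = SEK 523,764.56
SEK 523,764.56 ÷ 0.006731 = KRW 77,813,781
KRW 77,813,781 × 0.0006880 = EUR 53,535.88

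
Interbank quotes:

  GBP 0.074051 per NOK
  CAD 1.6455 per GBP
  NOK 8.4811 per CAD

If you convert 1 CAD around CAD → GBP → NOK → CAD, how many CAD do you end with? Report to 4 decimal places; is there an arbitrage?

Around CAD → GBP → NOK → CAD: 1 ÷ 1.6455 ÷ 0.074051 ÷ 8.4811 = 0.967652
Product < 1; profitable direction is CAD → NOK → GBP → CAD.

0.9677 (arbitrage exists)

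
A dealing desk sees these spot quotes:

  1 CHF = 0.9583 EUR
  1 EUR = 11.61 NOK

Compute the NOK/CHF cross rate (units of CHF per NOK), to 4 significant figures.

NOK/CHF = 0.08988

1 NOK ÷ 11.61 = 0.0861326 EUR
0.0861326 EUR ÷ 0.9583 = 0.0898807 CHF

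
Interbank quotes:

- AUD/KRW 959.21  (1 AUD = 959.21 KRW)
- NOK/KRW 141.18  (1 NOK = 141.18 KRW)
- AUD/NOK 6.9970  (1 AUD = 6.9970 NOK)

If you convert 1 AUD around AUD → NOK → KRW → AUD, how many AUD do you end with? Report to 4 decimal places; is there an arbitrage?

1.0298 (arbitrage exists)

Around AUD → NOK → KRW → AUD: 1 × 6.9970 × 141.18 ÷ 959.21 = 1.029844
Product > 1; profitable direction is AUD → NOK → KRW → AUD.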